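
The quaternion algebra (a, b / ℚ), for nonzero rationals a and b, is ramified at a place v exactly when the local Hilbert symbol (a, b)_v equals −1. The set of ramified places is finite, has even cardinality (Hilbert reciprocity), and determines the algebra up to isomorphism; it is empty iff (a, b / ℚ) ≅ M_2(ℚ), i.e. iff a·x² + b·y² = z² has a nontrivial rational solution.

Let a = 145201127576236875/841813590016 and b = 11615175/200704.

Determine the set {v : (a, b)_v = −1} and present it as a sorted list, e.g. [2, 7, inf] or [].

(a, b) ≡ (19, 143) mod (ℚ^×)²; places V = {2, 3, 5, 7, 11, 13, 19, ∞}.
(a,b)_19: α=3, u≡11; β=2, v≡12 (mod 19); (11|19)=+1, (12|19)=-1; sign (−1)^0·+1^2·-1^3 = -1.
(a,b)_∞: sgn(19)=+, sgn(143)=+, so +1.
(a,b)_3: α=4, u≡1; β=2, v≡2 (mod 3); (1|3)=+1, (2|3)=-1; sign (−1)^0·+1^2·-1^4 = +1.
(a,b)_5: α=4, u≡4; β=2, v≡3 (mod 5); (4|5)=+1, (3|5)=-1; sign (−1)^0·+1^2·-1^4 = +1.
(a,b)_2: α=-34, β=-12; u≡3, v≡7 (mod 8); ε(u)ε(v)=1·1, αω(v)=-34·0, βω(u)=-12·1; sum ≡ 1  ⇒  -1.
(a,b)_13: α=4, u≡8; β=1, v≡5 (mod 13); (8|13)=-1, (5|13)=-1; sign (−1)^0·-1^1·-1^4 = -1.
(a,b)_11: α=4, u≡8; β=1, v≡10 (mod 11); (8|11)=-1, (10|11)=-1; sign (−1)^0·-1^1·-1^4 = -1.
(a,b)_7: α=-2, u≡5; β=-2, v≡5 (mod 7); (5|7)=-1, (5|7)=-1; sign (−1)^0·-1^-2·-1^-2 = +1.
|Ram(19, 143)| = 4, even; anisotropic at {2, 11, 13, 19}.

[2, 11, 13, 19]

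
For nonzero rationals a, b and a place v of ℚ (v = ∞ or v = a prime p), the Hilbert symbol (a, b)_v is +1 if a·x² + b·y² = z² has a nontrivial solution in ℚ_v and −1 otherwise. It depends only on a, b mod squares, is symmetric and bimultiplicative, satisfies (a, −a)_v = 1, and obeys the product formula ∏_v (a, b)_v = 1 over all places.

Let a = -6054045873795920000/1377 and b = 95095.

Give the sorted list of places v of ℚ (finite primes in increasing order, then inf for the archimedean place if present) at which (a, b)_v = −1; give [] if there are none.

[2, 13, 17, 19]

(a, b) ≡ (-58786, 95095) mod (ℚ^×)²; places V = {2, 3, 5, 7, 11, 13, 17, 19, ∞}.
(a,b)_∞: sgn(-58786)=−, sgn(95095)=+, so +1.
(a,b)_3: α=-4, u≡2; β=0, v≡1 (mod 3); (2|3)=-1, (1|3)=+1; sign (−1)^0·-1^0·+1^-4 = +1.
(a,b)_11: α=4, u≡1; β=1, v≡10 (mod 11); (1|11)=+1, (10|11)=-1; sign (−1)^0·+1^1·-1^4 = +1.
(a,b)_7: α=3, u≡1; β=1, v≡5 (mod 7); (1|7)=+1, (5|7)=-1; sign (−1)^1·+1^1·-1^3 = +1.
(a,b)_17: α=-1, u≡12; β=0, v≡14 (mod 17); (12|17)=-1, (14|17)=-1; sign (−1)^0·-1^0·-1^-1 = -1.
(a,b)_19: α=3, u≡18; β=1, v≡8 (mod 19); (18|19)=-1, (8|19)=-1; sign (−1)^1·-1^1·-1^3 = -1.
(a,b)_13: α=3, u≡7; β=1, v≡9 (mod 13); (7|13)=-1, (9|13)=+1; sign (−1)^0·-1^1·+1^3 = -1.
(a,b)_2: α=7, β=0; u≡7, v≡7 (mod 8); ε(u)ε(v)=1·1, αω(v)=7·0, βω(u)=0·0; sum ≡ 1  ⇒  -1.
(a,b)_5: α=4, u≡4; β=1, v≡4 (mod 5); (4|5)=+1, (4|5)=+1; sign (−1)^0·+1^1·+1^4 = +1.
(-58786, 95095 / ℚ) ramifies at {2, 13, 17, 19}: a division algebra.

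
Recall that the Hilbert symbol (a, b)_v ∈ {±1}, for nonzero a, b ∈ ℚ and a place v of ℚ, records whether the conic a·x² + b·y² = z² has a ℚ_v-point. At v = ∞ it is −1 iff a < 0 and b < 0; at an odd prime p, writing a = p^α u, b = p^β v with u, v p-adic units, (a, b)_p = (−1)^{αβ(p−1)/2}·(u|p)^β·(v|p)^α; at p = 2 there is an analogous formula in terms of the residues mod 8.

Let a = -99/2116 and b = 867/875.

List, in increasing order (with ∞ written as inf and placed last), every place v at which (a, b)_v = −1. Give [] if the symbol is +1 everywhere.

[7, 11]

(a, b) ≡ (-11, 105) mod (ℚ^×)²; places V = {2, 3, 5, 7, 11, 17, 23, ∞}.
(a,b)_5: α=0, u≡1; β=-3, v≡1 (mod 5); (1|5)=+1, (1|5)=+1; sign (−1)^0·+1^-3·+1^0 = +1.
(a,b)_7: α=0, u≡3; β=-1, v≡1 (mod 7); (3|7)=-1, (1|7)=+1; sign (−1)^0·-1^-1·+1^0 = -1.
(a,b)_11: α=1, u≡6; β=0, v≡7 (mod 11); (6|11)=-1, (7|11)=-1; sign (−1)^0·-1^0·-1^1 = -1.
(a,b)_23: α=-2, u≡4; β=0, v≡16 (mod 23); (4|23)=+1, (16|23)=+1; sign (−1)^0·+1^0·+1^-2 = +1.
(a,b)_∞: sgn(-11)=−, sgn(105)=+, so +1.
(a,b)_3: α=2, u≡1; β=1, v≡2 (mod 3); (1|3)=+1, (2|3)=-1; sign (−1)^0·+1^1·-1^2 = +1.
(a,b)_17: α=0, u≡11; β=2, v≡11 (mod 17); (11|17)=-1, (11|17)=-1; sign (−1)^0·-1^2·-1^0 = +1.
(a,b)_2: α=-2, β=0; u≡5, v≡1 (mod 8); ε(u)ε(v)=0·0, αω(v)=-2·0, βω(u)=0·1; sum ≡ 0  ⇒  +1.
Ram(-11, 105) = {7, 11}; no ℚ_7-point on the conic.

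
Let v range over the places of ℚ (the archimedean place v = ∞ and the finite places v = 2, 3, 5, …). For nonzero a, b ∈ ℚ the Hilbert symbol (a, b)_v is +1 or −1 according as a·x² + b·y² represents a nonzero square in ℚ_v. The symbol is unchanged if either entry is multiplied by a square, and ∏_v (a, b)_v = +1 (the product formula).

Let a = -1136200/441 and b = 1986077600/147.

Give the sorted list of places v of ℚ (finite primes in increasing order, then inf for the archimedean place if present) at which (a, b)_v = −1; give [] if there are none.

[2, 3, 13, 19]

(a, b) ≡ (-11362, 78) mod (ℚ^×)²; places V = {2, 3, 5, 7, 13, 19, 23, ∞}.
(a,b)_23: α=1, u≡1; β=2, v≡2 (mod 23); (1|23)=+1, (2|23)=+1; sign (−1)^0·+1^2·+1^1 = +1.
(a,b)_19: α=1, u≡3; β=2, v≡8 (mod 19); (3|19)=-1, (8|19)=-1; sign (−1)^0·-1^2·-1^1 = -1.
(a,b)_∞: sgn(-11362)=−, sgn(78)=+, so +1.
(a,b)_3: α=-2, u≡2; β=-1, v≡2 (mod 3); (2|3)=-1, (2|3)=-1; sign (−1)^0·-1^-1·-1^-2 = -1.
(a,b)_2: α=3, β=5; u≡7, v≡7 (mod 8); ε(u)ε(v)=1·1, αω(v)=3·0, βω(u)=5·0; sum ≡ 1  ⇒  -1.
(a,b)_5: α=2, u≡2; β=2, v≡2 (mod 5); (2|5)=-1, (2|5)=-1; sign (−1)^0·-1^2·-1^2 = +1.
(a,b)_7: α=-2, u≡6; β=-2, v≡1 (mod 7); (6|7)=-1, (1|7)=+1; sign (−1)^0·-1^-2·+1^-2 = +1.
(a,b)_13: α=1, u≡1; β=1, v≡8 (mod 13); (1|13)=+1, (8|13)=-1; sign (−1)^0·+1^1·-1^1 = -1.
Ram(-11362, 78) = {2, 3, 13, 19}; no ℚ_2-point on the conic.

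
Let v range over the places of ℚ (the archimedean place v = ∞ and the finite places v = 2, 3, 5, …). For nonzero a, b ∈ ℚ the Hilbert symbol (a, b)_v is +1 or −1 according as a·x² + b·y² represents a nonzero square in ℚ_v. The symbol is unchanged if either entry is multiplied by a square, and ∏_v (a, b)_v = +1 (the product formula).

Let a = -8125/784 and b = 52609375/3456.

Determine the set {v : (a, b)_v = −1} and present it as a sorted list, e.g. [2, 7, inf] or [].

[2, 3, 13, 37]

(a, b) ≡ (-13, 20202) mod (ℚ^×)²; places V = {2, 3, 5, 7, 13, 37, ∞}.
(a,b)_7: α=-2, u≡1; β=1, v≡1 (mod 7); (1|7)=+1, (1|7)=+1; sign (−1)^0·+1^1·+1^-2 = +1.
(a,b)_13: α=1, u≡3; β=1, v≡6 (mod 13); (3|13)=+1, (6|13)=-1; sign (−1)^0·+1^1·-1^1 = -1.
(a,b)_37: α=0, u≡18; β=1, v≡10 (mod 37); (18|37)=-1, (10|37)=+1; sign (−1)^0·-1^1·+1^0 = -1.
(a,b)_3: α=0, u≡2; β=-3, v≡2 (mod 3); (2|3)=-1, (2|3)=-1; sign (−1)^0·-1^-3·-1^0 = -1.
(a,b)_5: α=4, u≡3; β=6, v≡2 (mod 5); (3|5)=-1, (2|5)=-1; sign (−1)^0·-1^6·-1^4 = +1.
(a,b)_∞: sgn(-13)=−, sgn(20202)=+, so +1.
(a,b)_2: α=-4, β=-7; u≡3, v≡5 (mod 8); ε(u)ε(v)=1·0, αω(v)=-4·1, βω(u)=-7·1; sum ≡ 1  ⇒  -1.
Ram(-13, 20202) = {2, 3, 13, 37}; no ℚ_2-point on the conic.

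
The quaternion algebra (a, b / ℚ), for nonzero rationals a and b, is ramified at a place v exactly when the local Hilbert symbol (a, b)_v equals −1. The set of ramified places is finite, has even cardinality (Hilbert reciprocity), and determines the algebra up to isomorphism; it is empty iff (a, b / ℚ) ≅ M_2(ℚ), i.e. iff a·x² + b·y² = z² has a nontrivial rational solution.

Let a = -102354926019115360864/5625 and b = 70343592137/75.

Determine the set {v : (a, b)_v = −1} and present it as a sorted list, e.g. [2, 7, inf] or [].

[2, 3, 17, 19]

(a, b) ≡ (-3094, 88179) mod (ℚ^×)²; places V = {2, 3, 5, 7, 13, 17, 19, ∞}.
(a,b)_2: α=5, β=0; u≡5, v≡3 (mod 8); ε(u)ε(v)=0·1, αω(v)=5·1, βω(u)=0·1; sum ≡ 1  ⇒  -1.
(a,b)_3: α=-2, u≡2; β=-1, v≡2 (mod 3); (2|3)=-1, (2|3)=-1; sign (−1)^0·-1^-1·-1^-2 = -1.
(a,b)_19: α=2, u≡15; β=1, v≡1 (mod 19); (15|19)=-1, (1|19)=+1; sign (−1)^0·-1^1·+1^2 = -1.
(a,b)_5: α=-4, u≡4; β=-2, v≡4 (mod 5); (4|5)=+1, (4|5)=+1; sign (−1)^0·+1^-2·+1^-4 = +1.
(a,b)_17: α=5, u≡6; β=3, v≡1 (mod 17); (6|17)=-1, (1|17)=+1; sign (−1)^0·-1^3·+1^5 = -1.
(a,b)_∞: sgn(-3094)=−, sgn(88179)=+, so +1.
(a,b)_13: α=5, u≡12; β=3, v≡10 (mod 13); (12|13)=+1, (10|13)=+1; sign (−1)^0·+1^3·+1^5 = +1.
(a,b)_7: α=5, u≡6; β=3, v≡1 (mod 7); (6|7)=-1, (1|7)=+1; sign (−1)^1·-1^3·+1^5 = +1.
(-3094, 88179 / ℚ) ramifies at {2, 3, 17, 19}: a division algebra.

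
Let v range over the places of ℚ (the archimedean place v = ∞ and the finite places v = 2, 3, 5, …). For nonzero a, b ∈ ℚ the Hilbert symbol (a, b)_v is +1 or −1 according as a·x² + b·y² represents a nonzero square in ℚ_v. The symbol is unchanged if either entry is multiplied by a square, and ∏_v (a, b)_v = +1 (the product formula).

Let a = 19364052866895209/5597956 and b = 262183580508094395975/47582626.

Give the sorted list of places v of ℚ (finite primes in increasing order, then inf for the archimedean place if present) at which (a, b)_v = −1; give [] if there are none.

(a, b) ≡ (3812369, 64463694) mod (ℚ^×)²; places V = {2, 3, 5, 7, 11, 13, 17, 19, 29, 31, 37, ∞}.
(a,b)_7: α=-2, u≡1; β=-2, v≡1 (mod 7); (1|7)=+1, (1|7)=+1; sign (−1)^0·+1^-2·+1^-2 = +1.
(a,b)_19: α=3, u≡4; β=3, v≡18 (mod 19); (4|19)=+1, (18|19)=-1; sign (−1)^1·+1^3·-1^3 = +1.
(a,b)_2: α=-2, β=-1; u≡1, v≡7 (mod 8); ε(u)ε(v)=0·1, αω(v)=-2·0, βω(u)=-1·0; sum ≡ 0  ⇒  +1.
(a,b)_29: α=1, u≡20; β=1, v≡7 (mod 29); (20|29)=+1, (7|29)=+1; sign (−1)^0·+1^1·+1^1 = +1.
(a,b)_13: α=-4, u≡5; β=-4, v≡3 (mod 13); (5|13)=-1, (3|13)=+1; sign (−1)^0·-1^-4·+1^-4 = +1.
(a,b)_∞: sgn(3812369)=+, sgn(64463694)=+, so +1.
(a,b)_31: α=2, u≡5; β=3, v≡16 (mod 31); (5|31)=+1, (16|31)=+1; sign (−1)^0·+1^3·+1^2 = +1.
(a,b)_11: α=5, u≡6; β=6, v≡1 (mod 11); (6|11)=-1, (1|11)=+1; sign (−1)^0·-1^6·+1^5 = +1.
(a,b)_17: α=1, u≡7; β=-1, v≡15 (mod 17); (7|17)=-1, (15|17)=+1; sign (−1)^0·-1^-1·+1^1 = -1.
(a,b)_5: α=0, u≡4; β=2, v≡4 (mod 5); (4|5)=+1, (4|5)=+1; sign (−1)^0·+1^2·+1^0 = +1.
(a,b)_3: α=0, u≡2; β=3, v≡2 (mod 3); (2|3)=-1, (2|3)=-1; sign (−1)^0·-1^3·-1^0 = -1.
(a,b)_37: α=1, u≡13; β=1, v≡18 (mod 37); (13|37)=-1, (18|37)=-1; sign (−1)^0·-1^1·-1^1 = +1.
(3812369, 64463694 / ℚ) ramifies at {3, 17}: a division algebra.

[3, 17]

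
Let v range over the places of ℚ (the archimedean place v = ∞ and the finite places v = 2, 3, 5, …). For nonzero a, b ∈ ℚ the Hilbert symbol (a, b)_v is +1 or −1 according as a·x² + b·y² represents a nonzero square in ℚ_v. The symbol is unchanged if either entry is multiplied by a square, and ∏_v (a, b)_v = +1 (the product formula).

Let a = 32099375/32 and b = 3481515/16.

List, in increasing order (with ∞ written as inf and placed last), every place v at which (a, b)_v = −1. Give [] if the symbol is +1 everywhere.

[5, 23, 37, 41]

Mod squares: a ≡ 102718, b ≡ 386835. Check v ∈ {∞, 2, 3, 5, 7, 11, 17, 23, 29, 37, 41}.
v=7: a=7^1·(≡4), b=7^0·(≡1) mod 7; (4|7)=+1, (1|7)=+1; (−1)^{1·0·3}·(+1)^0·(+1)^1 = +1.
v=11: a=11^1·(≡10), b=11^0·(≡3) mod 11; (10|11)=-1, (3|11)=+1; (−1)^{1·0·5}·(-1)^0·(+1)^1 = +1.
v=37: a=37^0·(≡32), b=37^1·(≡28) mod 37; (32|37)=-1, (28|37)=+1; (−1)^{0·1·18}·(-1)^1·(+1)^0 = -1.
v=29: a=29^1·(≡1), b=29^0·(≡24) mod 29; (1|29)=+1, (24|29)=+1; (−1)^{1·0·14}·(+1)^0·(+1)^1 = +1.
v=∞: 102718 > 0 and 386835 > 0  ⇒  (a,b)_∞ = +1.
v=23: a=23^1·(≡6), b=23^0·(≡19) mod 23; (6|23)=+1, (19|23)=-1; (−1)^{1·0·11}·(+1)^0·(-1)^1 = -1.
v=3: a=3^0·(≡1), b=3^3·(≡2) mod 3; (1|3)=+1, (2|3)=-1; (−1)^{0·3·1}·(+1)^3·(-1)^0 = +1.
v=5: a=5^4·(≡2), b=5^1·(≡3) mod 5; (2|5)=-1, (3|5)=-1; (−1)^{4·1·2}·(-1)^1·(-1)^4 = -1.
v=41: a=41^0·(≡11), b=41^1·(≡31) mod 41; (11|41)=-1, (31|41)=+1; (−1)^{0·1·20}·(-1)^1·(+1)^0 = -1.
v=2: v_2(a)=-5, v_2(b)=-4; units ≡ 7, 3 (mod 8); ε·ε+αω+βω = 1·1+-5·1+-4·0 ≡ 0  ⇒  (a,b)_2 = +1.
v=17: a=17^0·(≡4), b=17^1·(≡4) mod 17; (4|17)=+1, (4|17)=+1; (−1)^{0·1·8}·(+1)^1·(+1)^0 = +1.
|Ram(102718, 386835)| = 4, even; anisotropic at {5, 23, 37, 41}.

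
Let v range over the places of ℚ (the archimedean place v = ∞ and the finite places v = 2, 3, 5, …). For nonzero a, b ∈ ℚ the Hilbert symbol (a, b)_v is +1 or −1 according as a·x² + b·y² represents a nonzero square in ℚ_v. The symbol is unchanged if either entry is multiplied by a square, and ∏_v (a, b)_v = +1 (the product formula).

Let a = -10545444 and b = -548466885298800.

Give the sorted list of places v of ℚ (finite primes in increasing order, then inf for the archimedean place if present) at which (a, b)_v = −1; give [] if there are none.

[3, 29, 37, inf]

Mod squares: a ≡ -292929, b ≡ -87. Check v ∈ {∞, 2, 3, 5, 7, 13, 29, 37}.
v=3: a=3^3·(≡1), b=3^5·(≡1) mod 3; (1|3)=+1, (1|3)=+1; (−1)^{3·5·1}·(+1)^5·(+1)^3 = -1.
v=5: a=5^0·(≡1), b=5^2·(≡3) mod 5; (1|5)=+1, (3|5)=-1; (−1)^{0·2·2}·(+1)^2·(-1)^0 = +1.
v=7: a=7^1·(≡6), b=7^0·(≡1) mod 7; (6|7)=-1, (1|7)=+1; (−1)^{1·0·3}·(-1)^0·(+1)^1 = +1.
v=37: a=37^1·(≡36), b=37^2·(≡22) mod 37; (36|37)=+1, (22|37)=-1; (−1)^{1·2·18}·(+1)^2·(-1)^1 = -1.
v=∞: -292929 < 0 and -87 < 0  ⇒  (a,b)_∞ = -1.
v=13: a=13^1·(≡12), b=13^2·(≡4) mod 13; (12|13)=+1, (4|13)=+1; (−1)^{1·2·6}·(+1)^2·(+1)^1 = +1.
v=2: v_2(a)=2, v_2(b)=4; units ≡ 7, 1 (mod 8); ε·ε+αω+βω = 1·0+2·0+4·0 ≡ 0  ⇒  (a,b)_2 = +1.
v=29: a=29^1·(≡24), b=29^3·(≡21) mod 29; (24|29)=+1, (21|29)=-1; (−1)^{1·3·14}·(+1)^3·(-1)^1 = -1.
(-292929, -87 / ℚ) ramifies at {3, 29, 37, ∞}: a division algebra.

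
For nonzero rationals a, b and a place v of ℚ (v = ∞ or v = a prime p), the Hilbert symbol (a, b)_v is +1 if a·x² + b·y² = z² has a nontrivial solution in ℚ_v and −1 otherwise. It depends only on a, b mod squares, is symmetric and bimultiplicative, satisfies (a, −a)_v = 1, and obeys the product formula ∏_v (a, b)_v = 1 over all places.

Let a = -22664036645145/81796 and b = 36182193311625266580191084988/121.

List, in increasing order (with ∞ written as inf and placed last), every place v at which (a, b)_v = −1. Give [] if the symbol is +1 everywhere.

(a, b) ≡ (-1757545, 320943) mod (ℚ^×)²; places V = {2, 3, 5, 7, 11, 13, 17, 19, 23, 29, 31, ∞}.
(a,b)_19: α=2, u≡12; β=4, v≡3 (mod 19); (12|19)=-1, (3|19)=-1; sign (−1)^0·-1^4·-1^2 = +1.
(a,b)_13: α=-2, u≡9; β=0, v≡1 (mod 13); (9|13)=+1, (1|13)=+1; sign (−1)^0·+1^0·+1^-2 = +1.
(a,b)_17: α=1, u≡16; β=3, v≡13 (mod 17); (16|17)=+1, (13|17)=+1; sign (−1)^0·+1^3·+1^1 = +1.
(a,b)_2: α=-2, β=2; u≡7, v≡7 (mod 8); ε(u)ε(v)=1·1, αω(v)=-2·0, βω(u)=2·0; sum ≡ 1  ⇒  -1.
(a,b)_7: α=2, u≡4; β=5, v≡6 (mod 7); (4|7)=+1, (6|7)=-1; sign (−1)^0·+1^5·-1^2 = +1.
(a,b)_23: α=1, u≡10; β=2, v≡3 (mod 23); (10|23)=-1, (3|23)=+1; sign (−1)^0·-1^2·+1^1 = +1.
(a,b)_11: α=-2, u≡10; β=-2, v≡2 (mod 11); (10|11)=-1, (2|11)=-1; sign (−1)^0·-1^-2·-1^-2 = +1.
(a,b)_29: α=1, u≡6; β=3, v≡17 (mod 29); (6|29)=+1, (17|29)=-1; sign (−1)^0·+1^3·-1^1 = -1.
(a,b)_∞: sgn(-1757545)=−, sgn(320943)=+, so +1.
(a,b)_31: α=1, u≡9; β=3, v≡23 (mod 31); (9|31)=+1, (23|31)=-1; sign (−1)^1·+1^3·-1^1 = +1.
(a,b)_5: α=1, u≡1; β=0, v≡3 (mod 5); (1|5)=+1, (3|5)=-1; sign (−1)^0·+1^0·-1^1 = -1.
(a,b)_3: α=6, u≡2; β=7, v≡1 (mod 3); (2|3)=-1, (1|3)=+1; sign (−1)^0·-1^7·+1^6 = -1.
Ram(-1757545, 320943) = {2, 3, 5, 29}; no ℚ_2-point on the conic.

[2, 3, 5, 29]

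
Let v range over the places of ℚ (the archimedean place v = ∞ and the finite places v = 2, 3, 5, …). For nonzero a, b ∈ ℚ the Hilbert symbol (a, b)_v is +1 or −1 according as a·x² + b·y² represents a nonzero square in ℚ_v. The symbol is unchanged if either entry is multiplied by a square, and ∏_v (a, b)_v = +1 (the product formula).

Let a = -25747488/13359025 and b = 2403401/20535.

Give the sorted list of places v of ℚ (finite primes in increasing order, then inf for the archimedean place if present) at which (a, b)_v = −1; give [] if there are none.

[2, 5, 7, 13]

(a, b) ≡ (-2, 15015) mod (ℚ^×)²; places V = {2, 3, 5, 7, 11, 13, 17, 23, 37, 43, ∞}.
(a,b)_∞: sgn(-2)=−, sgn(15015)=+, so +1.
(a,b)_37: α=0, u≡15; β=-2, v≡34 (mod 37); (15|37)=-1, (34|37)=+1; sign (−1)^0·-1^-2·+1^0 = +1.
(a,b)_7: α=0, u≡3; β=5, v≡6 (mod 7); (3|7)=-1, (6|7)=-1; sign (−1)^0·-1^5·-1^0 = -1.
(a,b)_3: α=2, u≡1; β=-1, v≡1 (mod 3); (1|3)=+1, (1|3)=+1; sign (−1)^0·+1^-1·+1^2 = +1.
(a,b)_11: α=0, u≡4; β=1, v≡1 (mod 11); (4|11)=+1, (1|11)=+1; sign (−1)^0·+1^1·+1^0 = +1.
(a,b)_17: α=-2, u≡16; β=0, v≡8 (mod 17); (16|17)=+1, (8|17)=+1; sign (−1)^0·+1^0·+1^-2 = +1.
(a,b)_13: α=2, u≡2; β=1, v≡7 (mod 13); (2|13)=-1, (7|13)=-1; sign (−1)^0·-1^1·-1^2 = -1.
(a,b)_23: α=2, u≡22; β=0, v≡19 (mod 23); (22|23)=-1, (19|23)=-1; sign (−1)^0·-1^0·-1^2 = +1.
(a,b)_43: α=-2, u≡9; β=0, v≡18 (mod 43); (9|43)=+1, (18|43)=-1; sign (−1)^0·+1^0·-1^-2 = +1.
(a,b)_5: α=-2, u≡2; β=-1, v≡3 (mod 5); (2|5)=-1, (3|5)=-1; sign (−1)^0·-1^-1·-1^-2 = -1.
(a,b)_2: α=5, β=0; u≡7, v≡7 (mod 8); ε(u)ε(v)=1·1, αω(v)=5·0, βω(u)=0·0; sum ≡ 1  ⇒  -1.
|Ram(-2, 15015)| = 4, even; anisotropic at {2, 5, 7, 13}.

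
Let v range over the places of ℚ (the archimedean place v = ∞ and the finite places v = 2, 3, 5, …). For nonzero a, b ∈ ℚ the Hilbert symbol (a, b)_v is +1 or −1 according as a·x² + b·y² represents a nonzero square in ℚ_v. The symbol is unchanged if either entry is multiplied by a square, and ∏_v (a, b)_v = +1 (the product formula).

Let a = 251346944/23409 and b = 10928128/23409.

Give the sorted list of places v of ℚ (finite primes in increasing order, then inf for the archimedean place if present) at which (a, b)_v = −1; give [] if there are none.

(a, b) ≡ (29, 667) mod (ℚ^×)²; places V = {2, 3, 17, 23, 29, ∞}.
(a,b)_17: α=-2, u≡7; β=-2, v≡4 (mod 17); (7|17)=-1, (4|17)=+1; sign (−1)^0·-1^-2·+1^-2 = +1.
(a,b)_23: α=2, u≡18; β=1, v≡18 (mod 23); (18|23)=+1, (18|23)=+1; sign (−1)^0·+1^1·+1^2 = +1.
(a,b)_29: α=1, u≡23; β=1, v≡1 (mod 29); (23|29)=+1, (1|29)=+1; sign (−1)^0·+1^1·+1^1 = +1.
(a,b)_3: α=-4, u≡2; β=-4, v≡1 (mod 3); (2|3)=-1, (1|3)=+1; sign (−1)^0·-1^-4·+1^-4 = +1.
(a,b)_∞: sgn(29)=+, sgn(667)=+, so +1.
(a,b)_2: α=14, β=14; u≡5, v≡3 (mod 8); ε(u)ε(v)=0·1, αω(v)=14·1, βω(u)=14·1; sum ≡ 0  ⇒  +1.
Ram(a, b) = ∅: the form 29·x² + 667·y² − z² is isotropic over every ℚ_v, so by Hasse–Minkowski it is isotropic over ℚ.

[]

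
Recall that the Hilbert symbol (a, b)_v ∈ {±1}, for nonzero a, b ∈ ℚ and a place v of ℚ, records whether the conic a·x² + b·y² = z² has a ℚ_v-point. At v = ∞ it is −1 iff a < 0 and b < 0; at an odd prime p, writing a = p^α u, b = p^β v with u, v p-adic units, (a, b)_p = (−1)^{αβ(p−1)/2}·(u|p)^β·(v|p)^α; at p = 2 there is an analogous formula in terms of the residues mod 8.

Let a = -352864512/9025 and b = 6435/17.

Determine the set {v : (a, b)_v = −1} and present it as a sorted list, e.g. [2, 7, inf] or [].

[2, 5, 7, 11]

(a, b) ≡ (-17017, 12155) mod (ℚ^×)²; places V = {2, 3, 5, 7, 11, 13, 17, 19, ∞}.
(a,b)_13: α=1, u≡10; β=1, v≡10 (mod 13); (10|13)=+1, (10|13)=+1; sign (−1)^0·+1^1·+1^1 = +1.
(a,b)_2: α=8, β=0; u≡7, v≡3 (mod 8); ε(u)ε(v)=1·1, αω(v)=8·1, βω(u)=0·0; sum ≡ 1  ⇒  -1.
(a,b)_11: α=1, u≡3; β=1, v≡4 (mod 11); (3|11)=+1, (4|11)=+1; sign (−1)^1·+1^1·+1^1 = -1.
(a,b)_19: α=-2, u≡5; β=0, v≡3 (mod 19); (5|19)=+1, (3|19)=-1; sign (−1)^0·+1^0·-1^-2 = +1.
(a,b)_3: α=4, u≡2; β=2, v≡2 (mod 3); (2|3)=-1, (2|3)=-1; sign (−1)^0·-1^2·-1^4 = +1.
(a,b)_7: α=1, u≡5; β=0, v≡3 (mod 7); (5|7)=-1, (3|7)=-1; sign (−1)^0·-1^0·-1^1 = -1.
(a,b)_∞: sgn(-17017)=−, sgn(12155)=+, so +1.
(a,b)_17: α=1, u≡4; β=-1, v≡9 (mod 17); (4|17)=+1, (9|17)=+1; sign (−1)^0·+1^-1·+1^1 = +1.
(a,b)_5: α=-2, u≡3; β=1, v≡1 (mod 5); (3|5)=-1, (1|5)=+1; sign (−1)^0·-1^1·+1^-2 = -1.
Ram(-17017, 12155) = {2, 5, 7, 11}; no ℚ_2-point on the conic.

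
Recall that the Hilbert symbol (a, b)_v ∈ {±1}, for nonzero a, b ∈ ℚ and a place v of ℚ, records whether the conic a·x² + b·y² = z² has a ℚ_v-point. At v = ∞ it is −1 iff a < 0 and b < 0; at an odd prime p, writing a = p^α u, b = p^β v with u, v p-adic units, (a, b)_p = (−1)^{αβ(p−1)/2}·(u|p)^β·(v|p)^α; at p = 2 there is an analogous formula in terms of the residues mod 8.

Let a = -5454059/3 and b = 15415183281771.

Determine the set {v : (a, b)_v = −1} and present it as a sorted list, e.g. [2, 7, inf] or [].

[2, 3, 13, 23, 29, 37]

(a, b) ≡ (-16362177, 851) mod (ℚ^×)²; places V = {2, 3, 7, 13, 17, 23, 29, 37, ∞}.
(a,b)_23: α=1, u≡22; β=1, v≡19 (mod 23); (22|23)=-1, (19|23)=-1; sign (−1)^1·-1^1·-1^1 = -1.
(a,b)_2: α=0, β=0; u≡7, v≡3 (mod 8); ε(u)ε(v)=1·1, αω(v)=0·1, βω(u)=0·0; sum ≡ 1  ⇒  -1.
(a,b)_3: α=-1, u≡1; β=2, v≡2 (mod 3); (1|3)=+1, (2|3)=-1; sign (−1)^0·+1^2·-1^-1 = -1.
(a,b)_17: α=1, u≡16; β=2, v≡8 (mod 17); (16|17)=+1, (8|17)=+1; sign (−1)^0·+1^2·+1^1 = +1.
(a,b)_29: α=1, u≡27; β=2, v≡10 (mod 29); (27|29)=-1, (10|29)=-1; sign (−1)^0·-1^2·-1^1 = -1.
(a,b)_13: α=1, u≡2; β=2, v≡7 (mod 13); (2|13)=-1, (7|13)=-1; sign (−1)^0·-1^2·-1^1 = -1.
(a,b)_7: α=0, u≡4; β=2, v≡2 (mod 7); (4|7)=+1, (2|7)=+1; sign (−1)^0·+1^2·+1^0 = +1.
(a,b)_∞: sgn(-16362177)=−, sgn(851)=+, so +1.
(a,b)_37: α=1, u≡25; β=1, v≡24 (mod 37); (25|37)=+1, (24|37)=-1; sign (−1)^0·+1^1·-1^1 = -1.
(-16362177, 851 / ℚ) ramifies at {2, 3, 13, 23, 29, 37}: a division algebra.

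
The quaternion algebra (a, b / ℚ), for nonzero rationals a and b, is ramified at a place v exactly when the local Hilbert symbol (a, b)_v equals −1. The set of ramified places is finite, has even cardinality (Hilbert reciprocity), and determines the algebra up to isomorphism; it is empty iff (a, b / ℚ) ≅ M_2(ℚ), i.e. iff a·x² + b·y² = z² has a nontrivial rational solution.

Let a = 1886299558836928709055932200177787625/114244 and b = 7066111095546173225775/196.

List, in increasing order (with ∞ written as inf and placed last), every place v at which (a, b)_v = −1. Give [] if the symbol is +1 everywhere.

[11, 17, 29, 43]

Mod squares: a ≡ 1165945, b ≡ 6919. Check v ∈ {∞, 2, 3, 5, 7, 11, 13, 17, 23, 29, 37, 43}.
v=13: a=13^-4·(≡12), b=13^0·(≡12) mod 13; (12|13)=+1, (12|13)=+1; (−1)^{-4·0·6}·(+1)^0·(+1)^-4 = +1.
v=23: a=23^4·(≡6), b=23^2·(≡7) mod 23; (6|23)=+1, (7|23)=-1; (−1)^{4·2·11}·(+1)^2·(-1)^4 = +1.
v=2: v_2(a)=-2, v_2(b)=-2; units ≡ 1, 7 (mod 8); ε·ε+αω+βω = 0·1+-2·0+-2·0 ≡ 0  ⇒  (a,b)_2 = +1.
v=37: a=37^2·(≡3), b=37^1·(≡15) mod 37; (3|37)=+1, (15|37)=-1; (−1)^{2·1·18}·(+1)^1·(-1)^2 = +1.
v=29: a=29^7·(≡14), b=29^4·(≡27) mod 29; (14|29)=-1, (27|29)=-1; (−1)^{7·4·14}·(-1)^4·(-1)^7 = -1.
v=3: a=3^12·(≡1), b=3^10·(≡1) mod 3; (1|3)=+1, (1|3)=+1; (−1)^{12·10·1}·(+1)^10·(+1)^12 = +1.
v=5: a=5^3·(≡4), b=5^2·(≡1) mod 5; (4|5)=+1, (1|5)=+1; (−1)^{3·2·2}·(+1)^2·(+1)^3 = +1.
v=17: a=17^3·(≡5), b=17^1·(≡1) mod 17; (5|17)=-1, (1|17)=+1; (−1)^{3·1·8}·(-1)^1·(+1)^3 = -1.
v=43: a=43^3·(≡21), b=43^2·(≡8) mod 43; (21|43)=+1, (8|43)=-1; (−1)^{3·2·21}·(+1)^2·(-1)^3 = -1.
v=11: a=11^1·(≡7), b=11^1·(≡2) mod 11; (7|11)=-1, (2|11)=-1; (−1)^{1·1·5}·(-1)^1·(-1)^1 = -1.
v=∞: 1165945 > 0 and 6919 > 0  ⇒  (a,b)_∞ = +1.
v=7: a=7^0·(≡1), b=7^-2·(≡6) mod 7; (1|7)=+1, (6|7)=-1; (−1)^{0·-2·3}·(+1)^-2·(-1)^0 = +1.
|Ram(1165945, 6919)| = 4, even; anisotropic at {11, 17, 29, 43}.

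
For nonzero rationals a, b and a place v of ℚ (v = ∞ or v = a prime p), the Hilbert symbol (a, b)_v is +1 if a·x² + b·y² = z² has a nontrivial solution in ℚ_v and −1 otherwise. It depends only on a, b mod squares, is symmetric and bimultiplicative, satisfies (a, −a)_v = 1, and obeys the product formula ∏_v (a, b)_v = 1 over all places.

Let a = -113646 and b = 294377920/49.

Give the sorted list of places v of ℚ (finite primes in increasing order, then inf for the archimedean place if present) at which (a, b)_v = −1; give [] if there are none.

Mod squares: a ≡ -113646, b ≡ 8695. Check v ∈ {∞, 2, 3, 5, 7, 13, 23, 31, 37, 47}.
v=7: a=7^0·(≡6), b=7^-2·(≡4) mod 7; (6|7)=-1, (4|7)=+1; (−1)^{0·-2·3}·(-1)^-2·(+1)^0 = +1.
v=∞: -113646 < 0 and 8695 > 0  ⇒  (a,b)_∞ = +1.
v=2: v_2(a)=1, v_2(b)=6; units ≡ 1, 7 (mod 8); ε·ε+αω+βω = 0·1+1·0+6·0 ≡ 0  ⇒  (a,b)_2 = +1.
v=13: a=13^1·(≡7), b=13^0·(≡7) mod 13; (7|13)=-1, (7|13)=-1; (−1)^{1·0·6}·(-1)^0·(-1)^1 = -1.
v=47: a=47^1·(≡26), b=47^1·(≡23) mod 47; (26|47)=-1, (23|47)=-1; (−1)^{1·1·23}·(-1)^1·(-1)^1 = -1.
v=31: a=31^1·(≡23), b=31^0·(≡24) mod 31; (23|31)=-1, (24|31)=-1; (−1)^{1·0·15}·(-1)^0·(-1)^1 = -1.
v=23: a=23^0·(≡20), b=23^2·(≡6) mod 23; (20|23)=-1, (6|23)=+1; (−1)^{0·2·11}·(-1)^2·(+1)^0 = +1.
v=37: a=37^0·(≡18), b=37^1·(≡35) mod 37; (18|37)=-1, (35|37)=-1; (−1)^{0·1·18}·(-1)^1·(-1)^0 = -1.
v=5: a=5^0·(≡4), b=5^1·(≡1) mod 5; (4|5)=+1, (1|5)=+1; (−1)^{0·1·2}·(+1)^1·(+1)^0 = +1.
v=3: a=3^1·(≡2), b=3^0·(≡1) mod 3; (2|3)=-1, (1|3)=+1; (−1)^{1·0·1}·(-1)^0·(+1)^1 = +1.
|Ram(-113646, 8695)| = 4, even; anisotropic at {13, 31, 37, 47}.

[13, 31, 37, 47]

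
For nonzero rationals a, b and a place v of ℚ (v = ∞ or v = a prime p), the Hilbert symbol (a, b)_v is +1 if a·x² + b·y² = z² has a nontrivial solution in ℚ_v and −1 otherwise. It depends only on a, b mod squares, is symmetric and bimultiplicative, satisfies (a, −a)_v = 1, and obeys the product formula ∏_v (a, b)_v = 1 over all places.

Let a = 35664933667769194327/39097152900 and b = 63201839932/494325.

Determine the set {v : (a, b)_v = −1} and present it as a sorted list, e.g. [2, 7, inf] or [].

(a, b) ≡ (7, 62491) mod (ℚ^×)²; places V = {2, 3, 5, 7, 11, 13, 19, 23, 37, ∞}.
(a,b)_5: α=-2, u≡2; β=-2, v≡4 (mod 5); (2|5)=-1, (4|5)=+1; sign (−1)^0·-1^-2·+1^-2 = +1.
(a,b)_2: α=-2, β=2; u≡7, v≡3 (mod 8); ε(u)ε(v)=1·1, αω(v)=-2·1, βω(u)=2·0; sum ≡ 1  ⇒  -1.
(a,b)_∞: sgn(7)=+, sgn(62491)=+, so +1.
(a,b)_13: α=-6, u≡6; β=-3, v≡9 (mod 13); (6|13)=-1, (9|13)=+1; sign (−1)^0·-1^-3·+1^-6 = -1.
(a,b)_37: α=4, u≡21; β=2, v≡17 (mod 37); (21|37)=+1, (17|37)=-1; sign (−1)^0·+1^2·-1^4 = +1.
(a,b)_3: α=-4, u≡1; β=-2, v≡1 (mod 3); (1|3)=+1, (1|3)=+1; sign (−1)^0·+1^-2·+1^-4 = +1.
(a,b)_19: α=2, u≡9; β=1, v≡8 (mod 19); (9|19)=+1, (8|19)=-1; sign (−1)^0·+1^1·-1^2 = +1.
(a,b)_23: α=2, u≡5; β=1, v≡4 (mod 23); (5|23)=-1, (4|23)=+1; sign (−1)^0·-1^1·+1^2 = -1.
(a,b)_7: α=7, u≡1; β=4, v≡4 (mod 7); (1|7)=+1, (4|7)=+1; sign (−1)^0·+1^4·+1^7 = +1.
(a,b)_11: α=2, u≡10; β=1, v≡1 (mod 11); (10|11)=-1, (1|11)=+1; sign (−1)^0·-1^1·+1^2 = -1.
|Ram(7, 62491)| = 4, even; anisotropic at {2, 11, 13, 23}.

[2, 11, 13, 23]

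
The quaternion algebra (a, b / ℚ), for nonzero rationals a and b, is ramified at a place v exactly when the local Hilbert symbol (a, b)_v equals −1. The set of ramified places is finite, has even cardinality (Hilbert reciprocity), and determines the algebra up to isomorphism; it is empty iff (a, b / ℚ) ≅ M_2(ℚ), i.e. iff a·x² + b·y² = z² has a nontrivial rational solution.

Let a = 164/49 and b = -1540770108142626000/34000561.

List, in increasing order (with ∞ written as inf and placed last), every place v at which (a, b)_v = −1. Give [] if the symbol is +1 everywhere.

[3, 19]

Mod squares: a ≡ 41, b ≡ -285. Check v ∈ {∞, 2, 3, 5, 7, 17, 19, 41}.
v=19: a=19^0·(≡8), b=19^1·(≡1) mod 19; (8|19)=-1, (1|19)=+1; (−1)^{0·1·9}·(-1)^1·(+1)^0 = -1.
v=2: v_2(a)=2, v_2(b)=4; units ≡ 1, 3 (mod 8); ε·ε+αω+βω = 0·1+2·1+4·0 ≡ 0  ⇒  (a,b)_2 = +1.
v=17: a=17^0·(≡3), b=17^-2·(≡15) mod 17; (3|17)=-1, (15|17)=+1; (−1)^{0·-2·8}·(-1)^-2·(+1)^0 = +1.
v=7: a=7^-2·(≡3), b=7^-6·(≡2) mod 7; (3|7)=-1, (2|7)=+1; (−1)^{-2·-6·3}·(-1)^-6·(+1)^-2 = +1.
v=3: a=3^0·(≡2), b=3^15·(≡1) mod 3; (2|3)=-1, (1|3)=+1; (−1)^{0·15·1}·(-1)^15·(+1)^0 = -1.
v=41: a=41^1·(≡21), b=41^4·(≡25) mod 41; (21|41)=+1, (25|41)=+1; (−1)^{1·4·20}·(+1)^4·(+1)^1 = +1.
v=∞: 41 > 0 and -285 < 0  ⇒  (a,b)_∞ = +1.
v=5: a=5^0·(≡1), b=5^3·(≡2) mod 5; (1|5)=+1, (2|5)=-1; (−1)^{0·3·2}·(+1)^3·(-1)^0 = +1.
(41, -285 / ℚ) ramifies at {3, 19}: a division algebra.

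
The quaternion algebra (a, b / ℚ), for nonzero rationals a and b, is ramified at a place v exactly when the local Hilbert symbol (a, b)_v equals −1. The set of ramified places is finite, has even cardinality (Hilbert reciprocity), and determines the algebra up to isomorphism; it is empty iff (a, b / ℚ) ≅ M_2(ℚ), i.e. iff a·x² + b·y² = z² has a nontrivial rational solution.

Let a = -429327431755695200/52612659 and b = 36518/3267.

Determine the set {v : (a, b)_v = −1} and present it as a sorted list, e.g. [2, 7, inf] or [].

Mod squares: a ≡ -2002, b ≡ 114. Check v ∈ {∞, 2, 3, 5, 7, 11, 13, 19, 31}.
v=∞: -2002 < 0 and 114 > 0  ⇒  (a,b)_∞ = +1.
v=31: a=31^4·(≡29), b=31^2·(≡29) mod 31; (29|31)=-1, (29|31)=-1; (−1)^{4·2·15}·(-1)^2·(-1)^4 = +1.
v=11: a=11^-1·(≡5), b=11^-2·(≡4) mod 11; (5|11)=+1, (4|11)=+1; (−1)^{-1·-2·5}·(+1)^-2·(+1)^-1 = +1.
v=3: a=3^-14·(≡2), b=3^-3·(≡2) mod 3; (2|3)=-1, (2|3)=-1; (−1)^{-14·-3·1}·(-1)^-3·(-1)^-14 = -1.
v=19: a=19^4·(≡14), b=19^1·(≡16) mod 19; (14|19)=-1, (16|19)=+1; (−1)^{4·1·9}·(-1)^1·(+1)^4 = -1.
v=13: a=13^1·(≡11), b=13^0·(≡10) mod 13; (11|13)=-1, (10|13)=+1; (−1)^{1·0·6}·(-1)^0·(+1)^1 = +1.
v=7: a=7^3·(≡2), b=7^0·(≡4) mod 7; (2|7)=+1, (4|7)=+1; (−1)^{3·0·3}·(+1)^0·(+1)^3 = +1.
v=2: v_2(a)=5, v_2(b)=1; units ≡ 7, 1 (mod 8); ε·ε+αω+βω = 1·0+5·0+1·0 ≡ 0  ⇒  (a,b)_2 = +1.
v=5: a=5^2·(≡3), b=5^0·(≡4) mod 5; (3|5)=-1, (4|5)=+1; (−1)^{2·0·2}·(-1)^0·(+1)^2 = +1.
(-2002, 114 / ℚ) ramifies at {3, 19}: a division algebra.

[3, 19]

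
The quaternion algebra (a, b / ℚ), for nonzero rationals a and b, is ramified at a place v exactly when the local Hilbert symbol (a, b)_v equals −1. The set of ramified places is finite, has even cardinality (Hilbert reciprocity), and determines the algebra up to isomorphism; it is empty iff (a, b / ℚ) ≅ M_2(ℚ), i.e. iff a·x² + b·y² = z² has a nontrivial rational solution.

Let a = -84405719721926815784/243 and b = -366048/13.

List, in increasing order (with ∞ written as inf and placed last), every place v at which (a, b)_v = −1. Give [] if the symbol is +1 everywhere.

[2, 3, 13, 19, 41, inf]

(a, b) ≡ (-668382, -33046) mod (ℚ^×)²; places V = {2, 3, 11, 13, 19, 31, 41, ∞}.
(a,b)_31: α=4, u≡8; β=1, v≡5 (mod 31); (8|31)=+1, (5|31)=+1; sign (−1)^0·+1^1·+1^4 = +1.
(a,b)_∞: sgn(-668382)=−, sgn(-33046)=−, so -1.
(a,b)_13: α=3, u≡4; β=-1, v≡6 (mod 13); (4|13)=+1, (6|13)=-1; sign (−1)^0·+1^-1·-1^3 = -1.
(a,b)_11: α=1, u≡8; β=0, v≡5 (mod 11); (8|11)=-1, (5|11)=+1; sign (−1)^0·-1^0·+1^1 = +1.
(a,b)_19: α=3, u≡2; β=0, v≡18 (mod 19); (2|19)=-1, (18|19)=-1; sign (−1)^0·-1^0·-1^3 = -1.
(a,b)_2: α=3, β=5; u≡1, v≡5 (mod 8); ε(u)ε(v)=0·0, αω(v)=3·1, βω(u)=5·0; sum ≡ 1  ⇒  -1.
(a,b)_41: α=3, u≡33; β=1, v≡26 (mod 41); (33|41)=+1, (26|41)=-1; sign (−1)^0·+1^1·-1^3 = -1.
(a,b)_3: α=-5, u≡1; β=2, v≡2 (mod 3); (1|3)=+1, (2|3)=-1; sign (−1)^0·+1^2·-1^-5 = -1.
(-668382, -33046 / ℚ) ramifies at {2, 3, 13, 19, 41, ∞}: a division algebra.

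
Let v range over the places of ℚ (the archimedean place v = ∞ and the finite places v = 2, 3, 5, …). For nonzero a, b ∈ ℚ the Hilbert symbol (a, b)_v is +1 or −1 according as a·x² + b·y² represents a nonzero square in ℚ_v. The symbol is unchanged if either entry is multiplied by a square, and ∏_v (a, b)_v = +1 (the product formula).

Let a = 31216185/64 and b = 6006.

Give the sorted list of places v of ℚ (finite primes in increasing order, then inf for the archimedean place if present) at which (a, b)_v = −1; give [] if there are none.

[3, 11]

Mod squares: a ≡ 65, b ≡ 6006. Check v ∈ {∞, 2, 3, 5, 7, 11, 13}.
v=5: a=5^1·(≡3), b=5^0·(≡1) mod 5; (3|5)=-1, (1|5)=+1; (−1)^{1·0·2}·(-1)^0·(+1)^1 = +1.
v=13: a=13^1·(≡11), b=13^1·(≡7) mod 13; (11|13)=-1, (7|13)=-1; (−1)^{1·1·6}·(-1)^1·(-1)^1 = +1.
v=∞: 65 > 0 and 6006 > 0  ⇒  (a,b)_∞ = +1.
v=7: a=7^2·(≡2), b=7^1·(≡4) mod 7; (2|7)=+1, (4|7)=+1; (−1)^{2·1·3}·(+1)^1·(+1)^2 = +1.
v=3: a=3^4·(≡2), b=3^1·(≡1) mod 3; (2|3)=-1, (1|3)=+1; (−1)^{4·1·1}·(-1)^1·(+1)^4 = -1.
v=2: v_2(a)=-6, v_2(b)=1; units ≡ 1, 3 (mod 8); ε·ε+αω+βω = 0·1+-6·1+1·0 ≡ 0  ⇒  (a,b)_2 = +1.
v=11: a=11^2·(≡10), b=11^1·(≡7) mod 11; (10|11)=-1, (7|11)=-1; (−1)^{2·1·5}·(-1)^1·(-1)^2 = -1.
Ram(65, 6006) = {3, 11}; no ℚ_3-point on the conic.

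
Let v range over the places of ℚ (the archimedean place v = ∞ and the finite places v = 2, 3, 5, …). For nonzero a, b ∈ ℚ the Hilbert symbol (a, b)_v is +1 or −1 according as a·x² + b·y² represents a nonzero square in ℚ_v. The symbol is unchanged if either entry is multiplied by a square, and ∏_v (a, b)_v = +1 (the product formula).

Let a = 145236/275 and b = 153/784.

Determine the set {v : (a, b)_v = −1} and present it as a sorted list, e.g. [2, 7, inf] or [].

Mod squares: a ≡ 8151, b ≡ 17. Check v ∈ {∞, 2, 3, 5, 7, 11, 13, 17, 19}.
v=7: a=7^2·(≡5), b=7^-2·(≡3) mod 7; (5|7)=-1, (3|7)=-1; (−1)^{2·-2·3}·(-1)^-2·(-1)^2 = +1.
v=13: a=13^1·(≡9), b=13^0·(≡9) mod 13; (9|13)=+1, (9|13)=+1; (−1)^{1·0·6}·(+1)^0·(+1)^1 = +1.
v=2: v_2(a)=2, v_2(b)=-4; units ≡ 7, 1 (mod 8); ε·ε+αω+βω = 1·0+2·0+-4·0 ≡ 0  ⇒  (a,b)_2 = +1.
v=3: a=3^1·(≡2), b=3^2·(≡2) mod 3; (2|3)=-1, (2|3)=-1; (−1)^{1·2·1}·(-1)^2·(-1)^1 = -1.
v=11: a=11^-1·(≡1), b=11^0·(≡7) mod 11; (1|11)=+1, (7|11)=-1; (−1)^{-1·0·5}·(+1)^0·(-1)^-1 = -1.
v=∞: 8151 > 0 and 17 > 0  ⇒  (a,b)_∞ = +1.
v=17: a=17^0·(≡13), b=17^1·(≡13) mod 17; (13|17)=+1, (13|17)=+1; (−1)^{0·1·8}·(+1)^1·(+1)^0 = +1.
v=5: a=5^-2·(≡1), b=5^0·(≡2) mod 5; (1|5)=+1, (2|5)=-1; (−1)^{-2·0·2}·(+1)^0·(-1)^-2 = +1.
v=19: a=19^1·(≡7), b=19^0·(≡4) mod 19; (7|19)=+1, (4|19)=+1; (−1)^{1·0·9}·(+1)^0·(+1)^1 = +1.
(8151, 17 / ℚ) ramifies at {3, 11}: a division algebra.

[3, 11]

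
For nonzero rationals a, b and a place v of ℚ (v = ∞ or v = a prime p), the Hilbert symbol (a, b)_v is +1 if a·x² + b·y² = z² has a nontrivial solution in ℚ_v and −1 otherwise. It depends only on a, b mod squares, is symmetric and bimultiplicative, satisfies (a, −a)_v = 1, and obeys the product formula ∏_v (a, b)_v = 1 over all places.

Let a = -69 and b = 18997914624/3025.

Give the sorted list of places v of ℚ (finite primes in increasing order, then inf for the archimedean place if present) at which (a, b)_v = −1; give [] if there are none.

(a, b) ≡ (-69, 109779) mod (ℚ^×)²; places V = {2, 3, 5, 11, 13, 23, 37, 43, ∞}.
(a,b)_5: α=0, u≡1; β=-2, v≡4 (mod 5); (1|5)=+1, (4|5)=+1; sign (−1)^0·+1^-2·+1^0 = +1.
(a,b)_23: α=1, u≡20; β=1, v≡4 (mod 23); (20|23)=-1, (4|23)=+1; sign (−1)^1·-1^1·+1^1 = +1.
(a,b)_∞: sgn(-69)=−, sgn(109779)=+, so +1.
(a,b)_2: α=0, β=10; u≡3, v≡3 (mod 8); ε(u)ε(v)=1·1, αω(v)=0·1, βω(u)=10·1; sum ≡ 1  ⇒  -1.
(a,b)_43: α=0, u≡17; β=1, v≡17 (mod 43); (17|43)=+1, (17|43)=+1; sign (−1)^0·+1^1·+1^0 = +1.
(a,b)_13: α=0, u≡9; β=2, v≡2 (mod 13); (9|13)=+1, (2|13)=-1; sign (−1)^0·+1^2·-1^0 = +1.
(a,b)_37: α=0, u≡5; β=1, v≡11 (mod 37); (5|37)=-1, (11|37)=+1; sign (−1)^0·-1^1·+1^0 = -1.
(a,b)_11: α=0, u≡8; β=-2, v≡6 (mod 11); (8|11)=-1, (6|11)=-1; sign (−1)^0·-1^-2·-1^0 = +1.
(a,b)_3: α=1, u≡1; β=1, v≡2 (mod 3); (1|3)=+1, (2|3)=-1; sign (−1)^1·+1^1·-1^1 = +1.
(-69, 109779 / ℚ) ramifies at {2, 37}: a division algebra.

[2, 37]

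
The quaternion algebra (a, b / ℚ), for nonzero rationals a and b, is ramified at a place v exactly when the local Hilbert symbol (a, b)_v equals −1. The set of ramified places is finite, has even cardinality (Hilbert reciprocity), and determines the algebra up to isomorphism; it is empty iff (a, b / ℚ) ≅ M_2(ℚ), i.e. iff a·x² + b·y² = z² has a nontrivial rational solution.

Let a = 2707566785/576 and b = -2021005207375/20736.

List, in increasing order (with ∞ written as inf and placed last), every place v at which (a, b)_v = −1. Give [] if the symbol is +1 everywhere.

(a, b) ≡ (1265, -15295) mod (ℚ^×)²; places V = {2, 3, 5, 7, 11, 19, 23, ∞}.
(a,b)_23: α=1, u≡16; β=1, v≡18 (mod 23); (16|23)=+1, (18|23)=+1; sign (−1)^1·+1^1·+1^1 = -1.
(a,b)_3: α=-2, u≡2; β=-4, v≡2 (mod 3); (2|3)=-1, (2|3)=-1; sign (−1)^0·-1^-4·-1^-2 = +1.
(a,b)_11: α=3, u≡4; β=4, v≡8 (mod 11); (4|11)=+1, (8|11)=-1; sign (−1)^0·+1^4·-1^3 = -1.
(a,b)_∞: sgn(1265)=+, sgn(-15295)=−, so +1.
(a,b)_2: α=-6, β=-8; u≡1, v≡1 (mod 8); ε(u)ε(v)=0·0, αω(v)=-6·0, βω(u)=-8·0; sum ≡ 0  ⇒  +1.
(a,b)_19: α=2, u≡5; β=3, v≡10 (mod 19); (5|19)=+1, (10|19)=-1; sign (−1)^0·+1^3·-1^2 = +1.
(a,b)_5: α=1, u≡2; β=3, v≡1 (mod 5); (2|5)=-1, (1|5)=+1; sign (−1)^0·-1^3·+1^1 = -1.
(a,b)_7: α=2, u≡6; β=1, v≡3 (mod 7); (6|7)=-1, (3|7)=-1; sign (−1)^0·-1^1·-1^2 = -1.
|Ram(1265, -15295)| = 4, even; anisotropic at {5, 7, 11, 23}.

[5, 7, 11, 23]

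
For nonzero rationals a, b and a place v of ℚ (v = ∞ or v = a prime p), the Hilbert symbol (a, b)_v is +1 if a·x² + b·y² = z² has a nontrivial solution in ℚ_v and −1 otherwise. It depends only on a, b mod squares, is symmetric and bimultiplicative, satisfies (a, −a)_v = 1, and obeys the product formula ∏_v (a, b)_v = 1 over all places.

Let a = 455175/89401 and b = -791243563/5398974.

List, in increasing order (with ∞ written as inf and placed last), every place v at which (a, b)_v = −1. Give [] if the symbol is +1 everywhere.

[2, 7, 11, 17]

(a, b) ≡ (7, -2618) mod (ℚ^×)²; places V = {2, 3, 5, 7, 11, 13, 17, 23, ∞}.
(a,b)_23: α=-2, u≡15; β=-2, v≡4 (mod 23); (15|23)=-1, (4|23)=+1; sign (−1)^0·-1^-2·+1^-2 = +1.
(a,b)_∞: sgn(7)=+, sgn(-2618)=−, so +1.
(a,b)_5: α=2, u≡2; β=0, v≡3 (mod 5); (2|5)=-1, (3|5)=-1; sign (−1)^0·-1^0·-1^2 = +1.
(a,b)_3: α=2, u≡1; β=-6, v≡1 (mod 3); (1|3)=+1, (1|3)=+1; sign (−1)^0·+1^-6·+1^2 = +1.
(a,b)_17: α=2, u≡3; β=3, v≡2 (mod 17); (3|17)=-1, (2|17)=+1; sign (−1)^0·-1^3·+1^2 = -1.
(a,b)_7: α=1, u≡4; β=-1, v≡2 (mod 7); (4|7)=+1, (2|7)=+1; sign (−1)^1·+1^-1·+1^1 = -1.
(a,b)_13: α=-2, u≡5; β=0, v≡8 (mod 13); (5|13)=-1, (8|13)=-1; sign (−1)^0·-1^0·-1^-2 = +1.
(a,b)_11: α=0, u≡7; β=5, v≡9 (mod 11); (7|11)=-1, (9|11)=+1; sign (−1)^0·-1^5·+1^0 = -1.
(a,b)_2: α=0, β=-1; u≡7, v≡3 (mod 8); ε(u)ε(v)=1·1, αω(v)=0·1, βω(u)=-1·0; sum ≡ 1  ⇒  -1.
(7, -2618 / ℚ) ramifies at {2, 7, 11, 17}: a division algebra.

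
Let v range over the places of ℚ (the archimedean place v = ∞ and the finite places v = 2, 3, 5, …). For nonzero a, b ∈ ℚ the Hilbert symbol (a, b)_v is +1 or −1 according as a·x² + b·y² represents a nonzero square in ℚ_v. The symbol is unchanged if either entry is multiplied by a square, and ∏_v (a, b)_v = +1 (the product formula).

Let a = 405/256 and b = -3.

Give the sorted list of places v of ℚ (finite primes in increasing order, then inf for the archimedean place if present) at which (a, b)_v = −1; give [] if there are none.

(a, b) ≡ (5, -3) mod (ℚ^×)²; places V = {2, 3, 5, ∞}.
(a,b)_5: α=1, u≡1; β=0, v≡2 (mod 5); (1|5)=+1, (2|5)=-1; sign (−1)^0·+1^0·-1^1 = -1.
(a,b)_∞: sgn(5)=+, sgn(-3)=−, so +1.
(a,b)_2: α=-8, β=0; u≡5, v≡5 (mod 8); ε(u)ε(v)=0·0, αω(v)=-8·1, βω(u)=0·1; sum ≡ 0  ⇒  +1.
(a,b)_3: α=4, u≡2; β=1, v≡2 (mod 3); (2|3)=-1, (2|3)=-1; sign (−1)^0·-1^1·-1^4 = -1.
Ram(5, -3) = {3, 5}; no ℚ_3-point on the conic.

[3, 5]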